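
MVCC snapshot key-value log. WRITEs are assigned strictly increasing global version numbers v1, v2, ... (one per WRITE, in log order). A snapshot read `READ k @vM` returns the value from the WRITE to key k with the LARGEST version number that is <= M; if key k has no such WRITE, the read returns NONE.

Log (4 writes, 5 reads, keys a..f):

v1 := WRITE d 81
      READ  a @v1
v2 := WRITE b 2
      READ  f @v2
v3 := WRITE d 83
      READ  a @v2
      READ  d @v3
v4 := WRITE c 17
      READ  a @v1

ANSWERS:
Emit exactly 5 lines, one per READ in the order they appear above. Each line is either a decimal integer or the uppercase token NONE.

Answer: NONE
NONE
NONE
83
NONE

Derivation:
v1: WRITE d=81  (d history now [(1, 81)])
READ a @v1: history=[] -> no version <= 1 -> NONE
v2: WRITE b=2  (b history now [(2, 2)])
READ f @v2: history=[] -> no version <= 2 -> NONE
v3: WRITE d=83  (d history now [(1, 81), (3, 83)])
READ a @v2: history=[] -> no version <= 2 -> NONE
READ d @v3: history=[(1, 81), (3, 83)] -> pick v3 -> 83
v4: WRITE c=17  (c history now [(4, 17)])
READ a @v1: history=[] -> no version <= 1 -> NONE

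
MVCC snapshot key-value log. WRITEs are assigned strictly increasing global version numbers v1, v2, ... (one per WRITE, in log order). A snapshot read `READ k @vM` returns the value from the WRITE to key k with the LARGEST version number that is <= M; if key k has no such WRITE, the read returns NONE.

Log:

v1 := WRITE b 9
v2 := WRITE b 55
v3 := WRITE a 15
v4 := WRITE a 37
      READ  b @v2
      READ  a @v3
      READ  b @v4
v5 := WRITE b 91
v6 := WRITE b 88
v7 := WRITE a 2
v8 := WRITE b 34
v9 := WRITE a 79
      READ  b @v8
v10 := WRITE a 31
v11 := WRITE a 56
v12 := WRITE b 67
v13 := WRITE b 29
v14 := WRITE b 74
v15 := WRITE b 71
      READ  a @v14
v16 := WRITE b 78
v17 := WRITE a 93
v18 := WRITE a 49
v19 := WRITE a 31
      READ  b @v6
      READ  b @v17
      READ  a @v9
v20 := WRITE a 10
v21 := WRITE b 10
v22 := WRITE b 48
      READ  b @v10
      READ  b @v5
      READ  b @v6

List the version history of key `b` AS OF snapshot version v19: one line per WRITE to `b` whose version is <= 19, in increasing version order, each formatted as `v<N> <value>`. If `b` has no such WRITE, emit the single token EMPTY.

Scan writes for key=b with version <= 19:
  v1 WRITE b 9 -> keep
  v2 WRITE b 55 -> keep
  v3 WRITE a 15 -> skip
  v4 WRITE a 37 -> skip
  v5 WRITE b 91 -> keep
  v6 WRITE b 88 -> keep
  v7 WRITE a 2 -> skip
  v8 WRITE b 34 -> keep
  v9 WRITE a 79 -> skip
  v10 WRITE a 31 -> skip
  v11 WRITE a 56 -> skip
  v12 WRITE b 67 -> keep
  v13 WRITE b 29 -> keep
  v14 WRITE b 74 -> keep
  v15 WRITE b 71 -> keep
  v16 WRITE b 78 -> keep
  v17 WRITE a 93 -> skip
  v18 WRITE a 49 -> skip
  v19 WRITE a 31 -> skip
  v20 WRITE a 10 -> skip
  v21 WRITE b 10 -> drop (> snap)
  v22 WRITE b 48 -> drop (> snap)
Collected: [(1, 9), (2, 55), (5, 91), (6, 88), (8, 34), (12, 67), (13, 29), (14, 74), (15, 71), (16, 78)]

Answer: v1 9
v2 55
v5 91
v6 88
v8 34
v12 67
v13 29
v14 74
v15 71
v16 78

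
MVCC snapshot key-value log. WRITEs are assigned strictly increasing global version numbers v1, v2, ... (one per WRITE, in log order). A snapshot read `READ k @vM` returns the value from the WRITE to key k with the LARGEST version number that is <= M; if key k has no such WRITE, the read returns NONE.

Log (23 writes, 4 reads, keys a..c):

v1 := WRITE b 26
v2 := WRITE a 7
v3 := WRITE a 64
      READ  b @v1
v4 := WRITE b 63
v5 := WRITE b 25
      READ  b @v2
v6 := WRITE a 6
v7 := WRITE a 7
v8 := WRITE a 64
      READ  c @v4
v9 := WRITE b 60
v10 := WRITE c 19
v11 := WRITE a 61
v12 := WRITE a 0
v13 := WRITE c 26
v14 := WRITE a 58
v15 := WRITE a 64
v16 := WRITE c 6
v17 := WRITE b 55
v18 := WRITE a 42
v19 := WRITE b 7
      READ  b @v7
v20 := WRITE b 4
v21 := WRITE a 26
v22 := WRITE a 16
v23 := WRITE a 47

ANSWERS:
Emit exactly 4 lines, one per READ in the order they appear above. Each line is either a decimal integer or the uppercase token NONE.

v1: WRITE b=26  (b history now [(1, 26)])
v2: WRITE a=7  (a history now [(2, 7)])
v3: WRITE a=64  (a history now [(2, 7), (3, 64)])
READ b @v1: history=[(1, 26)] -> pick v1 -> 26
v4: WRITE b=63  (b history now [(1, 26), (4, 63)])
v5: WRITE b=25  (b history now [(1, 26), (4, 63), (5, 25)])
READ b @v2: history=[(1, 26), (4, 63), (5, 25)] -> pick v1 -> 26
v6: WRITE a=6  (a history now [(2, 7), (3, 64), (6, 6)])
v7: WRITE a=7  (a history now [(2, 7), (3, 64), (6, 6), (7, 7)])
v8: WRITE a=64  (a history now [(2, 7), (3, 64), (6, 6), (7, 7), (8, 64)])
READ c @v4: history=[] -> no version <= 4 -> NONE
v9: WRITE b=60  (b history now [(1, 26), (4, 63), (5, 25), (9, 60)])
v10: WRITE c=19  (c history now [(10, 19)])
v11: WRITE a=61  (a history now [(2, 7), (3, 64), (6, 6), (7, 7), (8, 64), (11, 61)])
v12: WRITE a=0  (a history now [(2, 7), (3, 64), (6, 6), (7, 7), (8, 64), (11, 61), (12, 0)])
v13: WRITE c=26  (c history now [(10, 19), (13, 26)])
v14: WRITE a=58  (a history now [(2, 7), (3, 64), (6, 6), (7, 7), (8, 64), (11, 61), (12, 0), (14, 58)])
v15: WRITE a=64  (a history now [(2, 7), (3, 64), (6, 6), (7, 7), (8, 64), (11, 61), (12, 0), (14, 58), (15, 64)])
v16: WRITE c=6  (c history now [(10, 19), (13, 26), (16, 6)])
v17: WRITE b=55  (b history now [(1, 26), (4, 63), (5, 25), (9, 60), (17, 55)])
v18: WRITE a=42  (a history now [(2, 7), (3, 64), (6, 6), (7, 7), (8, 64), (11, 61), (12, 0), (14, 58), (15, 64), (18, 42)])
v19: WRITE b=7  (b history now [(1, 26), (4, 63), (5, 25), (9, 60), (17, 55), (19, 7)])
READ b @v7: history=[(1, 26), (4, 63), (5, 25), (9, 60), (17, 55), (19, 7)] -> pick v5 -> 25
v20: WRITE b=4  (b history now [(1, 26), (4, 63), (5, 25), (9, 60), (17, 55), (19, 7), (20, 4)])
v21: WRITE a=26  (a history now [(2, 7), (3, 64), (6, 6), (7, 7), (8, 64), (11, 61), (12, 0), (14, 58), (15, 64), (18, 42), (21, 26)])
v22: WRITE a=16  (a history now [(2, 7), (3, 64), (6, 6), (7, 7), (8, 64), (11, 61), (12, 0), (14, 58), (15, 64), (18, 42), (21, 26), (22, 16)])
v23: WRITE a=47  (a history now [(2, 7), (3, 64), (6, 6), (7, 7), (8, 64), (11, 61), (12, 0), (14, 58), (15, 64), (18, 42), (21, 26), (22, 16), (23, 47)])

Answer: 26
26
NONE
25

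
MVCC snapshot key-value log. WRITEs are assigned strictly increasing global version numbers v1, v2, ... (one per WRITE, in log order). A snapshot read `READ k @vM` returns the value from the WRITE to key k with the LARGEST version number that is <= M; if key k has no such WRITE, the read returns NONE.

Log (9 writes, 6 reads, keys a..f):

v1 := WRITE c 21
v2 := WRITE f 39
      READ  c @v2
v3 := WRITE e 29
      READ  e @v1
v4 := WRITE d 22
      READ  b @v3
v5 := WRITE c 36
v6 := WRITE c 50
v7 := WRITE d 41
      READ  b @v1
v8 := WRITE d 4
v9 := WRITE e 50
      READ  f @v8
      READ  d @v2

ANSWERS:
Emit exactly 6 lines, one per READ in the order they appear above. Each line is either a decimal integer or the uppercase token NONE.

v1: WRITE c=21  (c history now [(1, 21)])
v2: WRITE f=39  (f history now [(2, 39)])
READ c @v2: history=[(1, 21)] -> pick v1 -> 21
v3: WRITE e=29  (e history now [(3, 29)])
READ e @v1: history=[(3, 29)] -> no version <= 1 -> NONE
v4: WRITE d=22  (d history now [(4, 22)])
READ b @v3: history=[] -> no version <= 3 -> NONE
v5: WRITE c=36  (c history now [(1, 21), (5, 36)])
v6: WRITE c=50  (c history now [(1, 21), (5, 36), (6, 50)])
v7: WRITE d=41  (d history now [(4, 22), (7, 41)])
READ b @v1: history=[] -> no version <= 1 -> NONE
v8: WRITE d=4  (d history now [(4, 22), (7, 41), (8, 4)])
v9: WRITE e=50  (e history now [(3, 29), (9, 50)])
READ f @v8: history=[(2, 39)] -> pick v2 -> 39
READ d @v2: history=[(4, 22), (7, 41), (8, 4)] -> no version <= 2 -> NONE

Answer: 21
NONE
NONE
NONE
39
NONE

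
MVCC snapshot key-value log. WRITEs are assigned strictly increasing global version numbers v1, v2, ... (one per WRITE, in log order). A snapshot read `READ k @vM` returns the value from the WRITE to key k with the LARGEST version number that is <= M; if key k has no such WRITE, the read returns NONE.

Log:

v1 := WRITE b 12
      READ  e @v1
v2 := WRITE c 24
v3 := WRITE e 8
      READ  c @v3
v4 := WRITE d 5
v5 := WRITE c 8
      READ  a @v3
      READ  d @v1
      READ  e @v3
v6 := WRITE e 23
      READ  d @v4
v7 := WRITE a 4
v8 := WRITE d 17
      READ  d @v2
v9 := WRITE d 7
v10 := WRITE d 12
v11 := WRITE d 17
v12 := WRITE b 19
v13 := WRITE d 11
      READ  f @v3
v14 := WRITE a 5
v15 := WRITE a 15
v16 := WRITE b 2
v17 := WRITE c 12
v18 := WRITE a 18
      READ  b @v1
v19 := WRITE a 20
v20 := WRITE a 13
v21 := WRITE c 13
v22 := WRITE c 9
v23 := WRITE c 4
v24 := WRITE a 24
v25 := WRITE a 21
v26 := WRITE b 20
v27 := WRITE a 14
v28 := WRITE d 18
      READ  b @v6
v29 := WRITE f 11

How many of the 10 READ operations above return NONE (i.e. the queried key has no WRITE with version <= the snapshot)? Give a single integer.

Answer: 5

Derivation:
v1: WRITE b=12  (b history now [(1, 12)])
READ e @v1: history=[] -> no version <= 1 -> NONE
v2: WRITE c=24  (c history now [(2, 24)])
v3: WRITE e=8  (e history now [(3, 8)])
READ c @v3: history=[(2, 24)] -> pick v2 -> 24
v4: WRITE d=5  (d history now [(4, 5)])
v5: WRITE c=8  (c history now [(2, 24), (5, 8)])
READ a @v3: history=[] -> no version <= 3 -> NONE
READ d @v1: history=[(4, 5)] -> no version <= 1 -> NONE
READ e @v3: history=[(3, 8)] -> pick v3 -> 8
v6: WRITE e=23  (e history now [(3, 8), (6, 23)])
READ d @v4: history=[(4, 5)] -> pick v4 -> 5
v7: WRITE a=4  (a history now [(7, 4)])
v8: WRITE d=17  (d history now [(4, 5), (8, 17)])
READ d @v2: history=[(4, 5), (8, 17)] -> no version <= 2 -> NONE
v9: WRITE d=7  (d history now [(4, 5), (8, 17), (9, 7)])
v10: WRITE d=12  (d history now [(4, 5), (8, 17), (9, 7), (10, 12)])
v11: WRITE d=17  (d history now [(4, 5), (8, 17), (9, 7), (10, 12), (11, 17)])
v12: WRITE b=19  (b history now [(1, 12), (12, 19)])
v13: WRITE d=11  (d history now [(4, 5), (8, 17), (9, 7), (10, 12), (11, 17), (13, 11)])
READ f @v3: history=[] -> no version <= 3 -> NONE
v14: WRITE a=5  (a history now [(7, 4), (14, 5)])
v15: WRITE a=15  (a history now [(7, 4), (14, 5), (15, 15)])
v16: WRITE b=2  (b history now [(1, 12), (12, 19), (16, 2)])
v17: WRITE c=12  (c history now [(2, 24), (5, 8), (17, 12)])
v18: WRITE a=18  (a history now [(7, 4), (14, 5), (15, 15), (18, 18)])
READ b @v1: history=[(1, 12), (12, 19), (16, 2)] -> pick v1 -> 12
v19: WRITE a=20  (a history now [(7, 4), (14, 5), (15, 15), (18, 18), (19, 20)])
v20: WRITE a=13  (a history now [(7, 4), (14, 5), (15, 15), (18, 18), (19, 20), (20, 13)])
v21: WRITE c=13  (c history now [(2, 24), (5, 8), (17, 12), (21, 13)])
v22: WRITE c=9  (c history now [(2, 24), (5, 8), (17, 12), (21, 13), (22, 9)])
v23: WRITE c=4  (c history now [(2, 24), (5, 8), (17, 12), (21, 13), (22, 9), (23, 4)])
v24: WRITE a=24  (a history now [(7, 4), (14, 5), (15, 15), (18, 18), (19, 20), (20, 13), (24, 24)])
v25: WRITE a=21  (a history now [(7, 4), (14, 5), (15, 15), (18, 18), (19, 20), (20, 13), (24, 24), (25, 21)])
v26: WRITE b=20  (b history now [(1, 12), (12, 19), (16, 2), (26, 20)])
v27: WRITE a=14  (a history now [(7, 4), (14, 5), (15, 15), (18, 18), (19, 20), (20, 13), (24, 24), (25, 21), (27, 14)])
v28: WRITE d=18  (d history now [(4, 5), (8, 17), (9, 7), (10, 12), (11, 17), (13, 11), (28, 18)])
READ b @v6: history=[(1, 12), (12, 19), (16, 2), (26, 20)] -> pick v1 -> 12
v29: WRITE f=11  (f history now [(29, 11)])
Read results in order: ['NONE', '24', 'NONE', 'NONE', '8', '5', 'NONE', 'NONE', '12', '12']
NONE count = 5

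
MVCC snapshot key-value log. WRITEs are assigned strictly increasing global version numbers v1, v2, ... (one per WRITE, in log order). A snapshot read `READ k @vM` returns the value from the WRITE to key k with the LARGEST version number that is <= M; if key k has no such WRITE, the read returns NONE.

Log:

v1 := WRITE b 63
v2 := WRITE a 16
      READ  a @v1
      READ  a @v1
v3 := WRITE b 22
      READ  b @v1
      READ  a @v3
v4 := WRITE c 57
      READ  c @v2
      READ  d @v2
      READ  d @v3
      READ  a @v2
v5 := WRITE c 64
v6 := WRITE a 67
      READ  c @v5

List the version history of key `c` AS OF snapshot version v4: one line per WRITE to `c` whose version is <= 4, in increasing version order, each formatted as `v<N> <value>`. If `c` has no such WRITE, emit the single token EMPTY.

Scan writes for key=c with version <= 4:
  v1 WRITE b 63 -> skip
  v2 WRITE a 16 -> skip
  v3 WRITE b 22 -> skip
  v4 WRITE c 57 -> keep
  v5 WRITE c 64 -> drop (> snap)
  v6 WRITE a 67 -> skip
Collected: [(4, 57)]

Answer: v4 57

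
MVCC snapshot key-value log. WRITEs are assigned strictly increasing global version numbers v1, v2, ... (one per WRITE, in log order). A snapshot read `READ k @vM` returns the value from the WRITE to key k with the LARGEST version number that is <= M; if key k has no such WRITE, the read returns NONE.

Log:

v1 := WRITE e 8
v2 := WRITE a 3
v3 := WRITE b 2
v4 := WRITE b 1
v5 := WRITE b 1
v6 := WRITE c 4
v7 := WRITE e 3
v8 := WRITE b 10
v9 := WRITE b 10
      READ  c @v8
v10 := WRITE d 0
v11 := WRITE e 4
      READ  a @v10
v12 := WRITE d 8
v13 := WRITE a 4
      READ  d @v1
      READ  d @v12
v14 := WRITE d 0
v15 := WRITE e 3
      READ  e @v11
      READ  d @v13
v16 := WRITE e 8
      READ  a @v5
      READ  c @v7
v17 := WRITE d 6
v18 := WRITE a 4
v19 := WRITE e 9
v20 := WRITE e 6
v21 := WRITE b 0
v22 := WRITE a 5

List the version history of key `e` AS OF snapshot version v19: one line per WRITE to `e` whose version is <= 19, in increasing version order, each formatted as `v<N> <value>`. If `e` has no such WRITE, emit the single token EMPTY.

Answer: v1 8
v7 3
v11 4
v15 3
v16 8
v19 9

Derivation:
Scan writes for key=e with version <= 19:
  v1 WRITE e 8 -> keep
  v2 WRITE a 3 -> skip
  v3 WRITE b 2 -> skip
  v4 WRITE b 1 -> skip
  v5 WRITE b 1 -> skip
  v6 WRITE c 4 -> skip
  v7 WRITE e 3 -> keep
  v8 WRITE b 10 -> skip
  v9 WRITE b 10 -> skip
  v10 WRITE d 0 -> skip
  v11 WRITE e 4 -> keep
  v12 WRITE d 8 -> skip
  v13 WRITE a 4 -> skip
  v14 WRITE d 0 -> skip
  v15 WRITE e 3 -> keep
  v16 WRITE e 8 -> keep
  v17 WRITE d 6 -> skip
  v18 WRITE a 4 -> skip
  v19 WRITE e 9 -> keep
  v20 WRITE e 6 -> drop (> snap)
  v21 WRITE b 0 -> skip
  v22 WRITE a 5 -> skip
Collected: [(1, 8), (7, 3), (11, 4), (15, 3), (16, 8), (19, 9)]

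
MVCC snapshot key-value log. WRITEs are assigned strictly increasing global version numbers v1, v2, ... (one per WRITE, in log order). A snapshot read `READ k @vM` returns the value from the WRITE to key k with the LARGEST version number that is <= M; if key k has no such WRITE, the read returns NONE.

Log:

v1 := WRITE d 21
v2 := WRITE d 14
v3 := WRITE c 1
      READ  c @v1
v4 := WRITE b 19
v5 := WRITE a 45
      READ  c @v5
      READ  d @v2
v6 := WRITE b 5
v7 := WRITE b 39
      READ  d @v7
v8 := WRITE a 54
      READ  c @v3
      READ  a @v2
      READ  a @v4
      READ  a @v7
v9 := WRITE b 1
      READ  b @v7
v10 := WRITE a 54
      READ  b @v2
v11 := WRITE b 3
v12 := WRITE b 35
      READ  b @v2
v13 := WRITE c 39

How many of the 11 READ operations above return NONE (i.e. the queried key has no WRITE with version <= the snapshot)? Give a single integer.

Answer: 5

Derivation:
v1: WRITE d=21  (d history now [(1, 21)])
v2: WRITE d=14  (d history now [(1, 21), (2, 14)])
v3: WRITE c=1  (c history now [(3, 1)])
READ c @v1: history=[(3, 1)] -> no version <= 1 -> NONE
v4: WRITE b=19  (b history now [(4, 19)])
v5: WRITE a=45  (a history now [(5, 45)])
READ c @v5: history=[(3, 1)] -> pick v3 -> 1
READ d @v2: history=[(1, 21), (2, 14)] -> pick v2 -> 14
v6: WRITE b=5  (b history now [(4, 19), (6, 5)])
v7: WRITE b=39  (b history now [(4, 19), (6, 5), (7, 39)])
READ d @v7: history=[(1, 21), (2, 14)] -> pick v2 -> 14
v8: WRITE a=54  (a history now [(5, 45), (8, 54)])
READ c @v3: history=[(3, 1)] -> pick v3 -> 1
READ a @v2: history=[(5, 45), (8, 54)] -> no version <= 2 -> NONE
READ a @v4: history=[(5, 45), (8, 54)] -> no version <= 4 -> NONE
READ a @v7: history=[(5, 45), (8, 54)] -> pick v5 -> 45
v9: WRITE b=1  (b history now [(4, 19), (6, 5), (7, 39), (9, 1)])
READ b @v7: history=[(4, 19), (6, 5), (7, 39), (9, 1)] -> pick v7 -> 39
v10: WRITE a=54  (a history now [(5, 45), (8, 54), (10, 54)])
READ b @v2: history=[(4, 19), (6, 5), (7, 39), (9, 1)] -> no version <= 2 -> NONE
v11: WRITE b=3  (b history now [(4, 19), (6, 5), (7, 39), (9, 1), (11, 3)])
v12: WRITE b=35  (b history now [(4, 19), (6, 5), (7, 39), (9, 1), (11, 3), (12, 35)])
READ b @v2: history=[(4, 19), (6, 5), (7, 39), (9, 1), (11, 3), (12, 35)] -> no version <= 2 -> NONE
v13: WRITE c=39  (c history now [(3, 1), (13, 39)])
Read results in order: ['NONE', '1', '14', '14', '1', 'NONE', 'NONE', '45', '39', 'NONE', 'NONE']
NONE count = 5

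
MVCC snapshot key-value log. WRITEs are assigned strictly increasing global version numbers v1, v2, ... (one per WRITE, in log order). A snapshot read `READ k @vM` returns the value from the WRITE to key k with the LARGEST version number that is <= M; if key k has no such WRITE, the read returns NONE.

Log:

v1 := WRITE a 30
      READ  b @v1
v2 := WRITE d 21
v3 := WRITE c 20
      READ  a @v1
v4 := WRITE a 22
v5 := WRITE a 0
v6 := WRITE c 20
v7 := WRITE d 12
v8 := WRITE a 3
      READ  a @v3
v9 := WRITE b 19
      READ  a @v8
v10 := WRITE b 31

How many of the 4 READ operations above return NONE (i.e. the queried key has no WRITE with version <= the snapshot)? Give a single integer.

v1: WRITE a=30  (a history now [(1, 30)])
READ b @v1: history=[] -> no version <= 1 -> NONE
v2: WRITE d=21  (d history now [(2, 21)])
v3: WRITE c=20  (c history now [(3, 20)])
READ a @v1: history=[(1, 30)] -> pick v1 -> 30
v4: WRITE a=22  (a history now [(1, 30), (4, 22)])
v5: WRITE a=0  (a history now [(1, 30), (4, 22), (5, 0)])
v6: WRITE c=20  (c history now [(3, 20), (6, 20)])
v7: WRITE d=12  (d history now [(2, 21), (7, 12)])
v8: WRITE a=3  (a history now [(1, 30), (4, 22), (5, 0), (8, 3)])
READ a @v3: history=[(1, 30), (4, 22), (5, 0), (8, 3)] -> pick v1 -> 30
v9: WRITE b=19  (b history now [(9, 19)])
READ a @v8: history=[(1, 30), (4, 22), (5, 0), (8, 3)] -> pick v8 -> 3
v10: WRITE b=31  (b history now [(9, 19), (10, 31)])
Read results in order: ['NONE', '30', '30', '3']
NONE count = 1

Answer: 1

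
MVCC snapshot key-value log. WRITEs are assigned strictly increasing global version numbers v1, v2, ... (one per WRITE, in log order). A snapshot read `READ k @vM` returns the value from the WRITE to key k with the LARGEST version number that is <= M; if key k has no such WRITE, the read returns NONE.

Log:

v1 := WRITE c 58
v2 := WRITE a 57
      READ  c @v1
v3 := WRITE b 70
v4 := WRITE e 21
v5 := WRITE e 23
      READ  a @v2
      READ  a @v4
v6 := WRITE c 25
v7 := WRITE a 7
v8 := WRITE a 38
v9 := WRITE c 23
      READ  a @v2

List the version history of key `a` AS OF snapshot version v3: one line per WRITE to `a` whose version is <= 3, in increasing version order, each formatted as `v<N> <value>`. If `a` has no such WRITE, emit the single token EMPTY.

Scan writes for key=a with version <= 3:
  v1 WRITE c 58 -> skip
  v2 WRITE a 57 -> keep
  v3 WRITE b 70 -> skip
  v4 WRITE e 21 -> skip
  v5 WRITE e 23 -> skip
  v6 WRITE c 25 -> skip
  v7 WRITE a 7 -> drop (> snap)
  v8 WRITE a 38 -> drop (> snap)
  v9 WRITE c 23 -> skip
Collected: [(2, 57)]

Answer: v2 57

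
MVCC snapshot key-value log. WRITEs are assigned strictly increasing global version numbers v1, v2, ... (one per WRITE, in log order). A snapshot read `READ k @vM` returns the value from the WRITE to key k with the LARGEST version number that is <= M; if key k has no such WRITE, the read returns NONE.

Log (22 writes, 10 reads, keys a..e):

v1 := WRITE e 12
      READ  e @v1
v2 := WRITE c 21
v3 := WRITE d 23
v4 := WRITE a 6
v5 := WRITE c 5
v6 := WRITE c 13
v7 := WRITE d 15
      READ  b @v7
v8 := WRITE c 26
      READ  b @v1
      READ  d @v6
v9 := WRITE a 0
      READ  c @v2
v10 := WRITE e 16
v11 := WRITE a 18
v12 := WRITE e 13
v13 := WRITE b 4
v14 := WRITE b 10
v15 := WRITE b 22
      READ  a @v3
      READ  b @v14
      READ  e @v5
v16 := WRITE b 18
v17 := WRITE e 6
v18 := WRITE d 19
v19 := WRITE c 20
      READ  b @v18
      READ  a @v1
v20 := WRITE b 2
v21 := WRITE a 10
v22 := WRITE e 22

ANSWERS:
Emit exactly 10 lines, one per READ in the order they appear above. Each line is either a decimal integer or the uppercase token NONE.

Answer: 12
NONE
NONE
23
21
NONE
10
12
18
NONE

Derivation:
v1: WRITE e=12  (e history now [(1, 12)])
READ e @v1: history=[(1, 12)] -> pick v1 -> 12
v2: WRITE c=21  (c history now [(2, 21)])
v3: WRITE d=23  (d history now [(3, 23)])
v4: WRITE a=6  (a history now [(4, 6)])
v5: WRITE c=5  (c history now [(2, 21), (5, 5)])
v6: WRITE c=13  (c history now [(2, 21), (5, 5), (6, 13)])
v7: WRITE d=15  (d history now [(3, 23), (7, 15)])
READ b @v7: history=[] -> no version <= 7 -> NONE
v8: WRITE c=26  (c history now [(2, 21), (5, 5), (6, 13), (8, 26)])
READ b @v1: history=[] -> no version <= 1 -> NONE
READ d @v6: history=[(3, 23), (7, 15)] -> pick v3 -> 23
v9: WRITE a=0  (a history now [(4, 6), (9, 0)])
READ c @v2: history=[(2, 21), (5, 5), (6, 13), (8, 26)] -> pick v2 -> 21
v10: WRITE e=16  (e history now [(1, 12), (10, 16)])
v11: WRITE a=18  (a history now [(4, 6), (9, 0), (11, 18)])
v12: WRITE e=13  (e history now [(1, 12), (10, 16), (12, 13)])
v13: WRITE b=4  (b history now [(13, 4)])
v14: WRITE b=10  (b history now [(13, 4), (14, 10)])
v15: WRITE b=22  (b history now [(13, 4), (14, 10), (15, 22)])
READ a @v3: history=[(4, 6), (9, 0), (11, 18)] -> no version <= 3 -> NONE
READ b @v14: history=[(13, 4), (14, 10), (15, 22)] -> pick v14 -> 10
READ e @v5: history=[(1, 12), (10, 16), (12, 13)] -> pick v1 -> 12
v16: WRITE b=18  (b history now [(13, 4), (14, 10), (15, 22), (16, 18)])
v17: WRITE e=6  (e history now [(1, 12), (10, 16), (12, 13), (17, 6)])
v18: WRITE d=19  (d history now [(3, 23), (7, 15), (18, 19)])
v19: WRITE c=20  (c history now [(2, 21), (5, 5), (6, 13), (8, 26), (19, 20)])
READ b @v18: history=[(13, 4), (14, 10), (15, 22), (16, 18)] -> pick v16 -> 18
READ a @v1: history=[(4, 6), (9, 0), (11, 18)] -> no version <= 1 -> NONE
v20: WRITE b=2  (b history now [(13, 4), (14, 10), (15, 22), (16, 18), (20, 2)])
v21: WRITE a=10  (a history now [(4, 6), (9, 0), (11, 18), (21, 10)])
v22: WRITE e=22  (e history now [(1, 12), (10, 16), (12, 13), (17, 6), (22, 22)])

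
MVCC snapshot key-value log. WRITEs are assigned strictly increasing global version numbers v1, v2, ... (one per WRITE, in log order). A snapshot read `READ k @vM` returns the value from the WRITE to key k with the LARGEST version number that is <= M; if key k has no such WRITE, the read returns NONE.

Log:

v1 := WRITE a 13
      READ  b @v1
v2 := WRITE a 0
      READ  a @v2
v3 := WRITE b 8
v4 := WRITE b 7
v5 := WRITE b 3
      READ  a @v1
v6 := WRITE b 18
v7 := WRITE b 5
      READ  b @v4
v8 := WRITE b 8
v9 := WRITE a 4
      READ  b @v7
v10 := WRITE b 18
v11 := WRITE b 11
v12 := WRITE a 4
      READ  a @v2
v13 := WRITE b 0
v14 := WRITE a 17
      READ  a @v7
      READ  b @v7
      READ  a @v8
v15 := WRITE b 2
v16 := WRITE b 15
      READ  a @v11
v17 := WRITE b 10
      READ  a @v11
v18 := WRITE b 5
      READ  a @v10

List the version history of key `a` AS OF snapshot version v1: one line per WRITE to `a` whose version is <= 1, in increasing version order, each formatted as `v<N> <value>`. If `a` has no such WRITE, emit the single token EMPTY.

Answer: v1 13

Derivation:
Scan writes for key=a with version <= 1:
  v1 WRITE a 13 -> keep
  v2 WRITE a 0 -> drop (> snap)
  v3 WRITE b 8 -> skip
  v4 WRITE b 7 -> skip
  v5 WRITE b 3 -> skip
  v6 WRITE b 18 -> skip
  v7 WRITE b 5 -> skip
  v8 WRITE b 8 -> skip
  v9 WRITE a 4 -> drop (> snap)
  v10 WRITE b 18 -> skip
  v11 WRITE b 11 -> skip
  v12 WRITE a 4 -> drop (> snap)
  v13 WRITE b 0 -> skip
  v14 WRITE a 17 -> drop (> snap)
  v15 WRITE b 2 -> skip
  v16 WRITE b 15 -> skip
  v17 WRITE b 10 -> skip
  v18 WRITE b 5 -> skip
Collected: [(1, 13)]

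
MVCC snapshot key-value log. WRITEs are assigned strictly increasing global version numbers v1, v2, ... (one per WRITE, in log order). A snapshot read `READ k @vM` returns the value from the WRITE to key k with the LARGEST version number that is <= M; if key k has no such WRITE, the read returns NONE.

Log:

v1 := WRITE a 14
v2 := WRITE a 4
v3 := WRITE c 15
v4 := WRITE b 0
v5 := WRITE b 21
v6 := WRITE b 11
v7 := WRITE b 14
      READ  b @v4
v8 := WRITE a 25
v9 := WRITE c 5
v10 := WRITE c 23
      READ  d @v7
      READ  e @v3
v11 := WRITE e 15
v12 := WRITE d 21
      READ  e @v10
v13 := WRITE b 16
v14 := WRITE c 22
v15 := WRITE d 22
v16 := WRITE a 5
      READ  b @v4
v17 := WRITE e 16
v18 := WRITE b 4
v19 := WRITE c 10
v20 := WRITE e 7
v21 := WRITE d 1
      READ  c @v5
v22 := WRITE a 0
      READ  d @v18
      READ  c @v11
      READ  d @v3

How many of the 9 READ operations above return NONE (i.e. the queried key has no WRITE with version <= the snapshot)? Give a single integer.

v1: WRITE a=14  (a history now [(1, 14)])
v2: WRITE a=4  (a history now [(1, 14), (2, 4)])
v3: WRITE c=15  (c history now [(3, 15)])
v4: WRITE b=0  (b history now [(4, 0)])
v5: WRITE b=21  (b history now [(4, 0), (5, 21)])
v6: WRITE b=11  (b history now [(4, 0), (5, 21), (6, 11)])
v7: WRITE b=14  (b history now [(4, 0), (5, 21), (6, 11), (7, 14)])
READ b @v4: history=[(4, 0), (5, 21), (6, 11), (7, 14)] -> pick v4 -> 0
v8: WRITE a=25  (a history now [(1, 14), (2, 4), (8, 25)])
v9: WRITE c=5  (c history now [(3, 15), (9, 5)])
v10: WRITE c=23  (c history now [(3, 15), (9, 5), (10, 23)])
READ d @v7: history=[] -> no version <= 7 -> NONE
READ e @v3: history=[] -> no version <= 3 -> NONE
v11: WRITE e=15  (e history now [(11, 15)])
v12: WRITE d=21  (d history now [(12, 21)])
READ e @v10: history=[(11, 15)] -> no version <= 10 -> NONE
v13: WRITE b=16  (b history now [(4, 0), (5, 21), (6, 11), (7, 14), (13, 16)])
v14: WRITE c=22  (c history now [(3, 15), (9, 5), (10, 23), (14, 22)])
v15: WRITE d=22  (d history now [(12, 21), (15, 22)])
v16: WRITE a=5  (a history now [(1, 14), (2, 4), (8, 25), (16, 5)])
READ b @v4: history=[(4, 0), (5, 21), (6, 11), (7, 14), (13, 16)] -> pick v4 -> 0
v17: WRITE e=16  (e history now [(11, 15), (17, 16)])
v18: WRITE b=4  (b history now [(4, 0), (5, 21), (6, 11), (7, 14), (13, 16), (18, 4)])
v19: WRITE c=10  (c history now [(3, 15), (9, 5), (10, 23), (14, 22), (19, 10)])
v20: WRITE e=7  (e history now [(11, 15), (17, 16), (20, 7)])
v21: WRITE d=1  (d history now [(12, 21), (15, 22), (21, 1)])
READ c @v5: history=[(3, 15), (9, 5), (10, 23), (14, 22), (19, 10)] -> pick v3 -> 15
v22: WRITE a=0  (a history now [(1, 14), (2, 4), (8, 25), (16, 5), (22, 0)])
READ d @v18: history=[(12, 21), (15, 22), (21, 1)] -> pick v15 -> 22
READ c @v11: history=[(3, 15), (9, 5), (10, 23), (14, 22), (19, 10)] -> pick v10 -> 23
READ d @v3: history=[(12, 21), (15, 22), (21, 1)] -> no version <= 3 -> NONE
Read results in order: ['0', 'NONE', 'NONE', 'NONE', '0', '15', '22', '23', 'NONE']
NONE count = 4

Answer: 4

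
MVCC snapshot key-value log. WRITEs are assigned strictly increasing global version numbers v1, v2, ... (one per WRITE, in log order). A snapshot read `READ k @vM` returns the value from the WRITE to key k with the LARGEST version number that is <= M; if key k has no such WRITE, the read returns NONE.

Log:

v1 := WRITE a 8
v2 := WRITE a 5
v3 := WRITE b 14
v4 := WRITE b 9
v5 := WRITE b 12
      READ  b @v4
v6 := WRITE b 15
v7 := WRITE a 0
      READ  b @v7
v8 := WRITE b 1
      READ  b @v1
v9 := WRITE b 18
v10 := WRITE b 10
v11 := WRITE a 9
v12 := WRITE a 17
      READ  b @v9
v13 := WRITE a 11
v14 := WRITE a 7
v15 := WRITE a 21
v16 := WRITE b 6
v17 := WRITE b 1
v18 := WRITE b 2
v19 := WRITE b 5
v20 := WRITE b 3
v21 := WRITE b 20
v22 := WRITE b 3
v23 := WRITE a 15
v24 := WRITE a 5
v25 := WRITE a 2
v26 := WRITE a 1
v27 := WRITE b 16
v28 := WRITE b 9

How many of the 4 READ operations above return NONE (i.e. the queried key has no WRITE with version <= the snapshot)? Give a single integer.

v1: WRITE a=8  (a history now [(1, 8)])
v2: WRITE a=5  (a history now [(1, 8), (2, 5)])
v3: WRITE b=14  (b history now [(3, 14)])
v4: WRITE b=9  (b history now [(3, 14), (4, 9)])
v5: WRITE b=12  (b history now [(3, 14), (4, 9), (5, 12)])
READ b @v4: history=[(3, 14), (4, 9), (5, 12)] -> pick v4 -> 9
v6: WRITE b=15  (b history now [(3, 14), (4, 9), (5, 12), (6, 15)])
v7: WRITE a=0  (a history now [(1, 8), (2, 5), (7, 0)])
READ b @v7: history=[(3, 14), (4, 9), (5, 12), (6, 15)] -> pick v6 -> 15
v8: WRITE b=1  (b history now [(3, 14), (4, 9), (5, 12), (6, 15), (8, 1)])
READ b @v1: history=[(3, 14), (4, 9), (5, 12), (6, 15), (8, 1)] -> no version <= 1 -> NONE
v9: WRITE b=18  (b history now [(3, 14), (4, 9), (5, 12), (6, 15), (8, 1), (9, 18)])
v10: WRITE b=10  (b history now [(3, 14), (4, 9), (5, 12), (6, 15), (8, 1), (9, 18), (10, 10)])
v11: WRITE a=9  (a history now [(1, 8), (2, 5), (7, 0), (11, 9)])
v12: WRITE a=17  (a history now [(1, 8), (2, 5), (7, 0), (11, 9), (12, 17)])
READ b @v9: history=[(3, 14), (4, 9), (5, 12), (6, 15), (8, 1), (9, 18), (10, 10)] -> pick v9 -> 18
v13: WRITE a=11  (a history now [(1, 8), (2, 5), (7, 0), (11, 9), (12, 17), (13, 11)])
v14: WRITE a=7  (a history now [(1, 8), (2, 5), (7, 0), (11, 9), (12, 17), (13, 11), (14, 7)])
v15: WRITE a=21  (a history now [(1, 8), (2, 5), (7, 0), (11, 9), (12, 17), (13, 11), (14, 7), (15, 21)])
v16: WRITE b=6  (b history now [(3, 14), (4, 9), (5, 12), (6, 15), (8, 1), (9, 18), (10, 10), (16, 6)])
v17: WRITE b=1  (b history now [(3, 14), (4, 9), (5, 12), (6, 15), (8, 1), (9, 18), (10, 10), (16, 6), (17, 1)])
v18: WRITE b=2  (b history now [(3, 14), (4, 9), (5, 12), (6, 15), (8, 1), (9, 18), (10, 10), (16, 6), (17, 1), (18, 2)])
v19: WRITE b=5  (b history now [(3, 14), (4, 9), (5, 12), (6, 15), (8, 1), (9, 18), (10, 10), (16, 6), (17, 1), (18, 2), (19, 5)])
v20: WRITE b=3  (b history now [(3, 14), (4, 9), (5, 12), (6, 15), (8, 1), (9, 18), (10, 10), (16, 6), (17, 1), (18, 2), (19, 5), (20, 3)])
v21: WRITE b=20  (b history now [(3, 14), (4, 9), (5, 12), (6, 15), (8, 1), (9, 18), (10, 10), (16, 6), (17, 1), (18, 2), (19, 5), (20, 3), (21, 20)])
v22: WRITE b=3  (b history now [(3, 14), (4, 9), (5, 12), (6, 15), (8, 1), (9, 18), (10, 10), (16, 6), (17, 1), (18, 2), (19, 5), (20, 3), (21, 20), (22, 3)])
v23: WRITE a=15  (a history now [(1, 8), (2, 5), (7, 0), (11, 9), (12, 17), (13, 11), (14, 7), (15, 21), (23, 15)])
v24: WRITE a=5  (a history now [(1, 8), (2, 5), (7, 0), (11, 9), (12, 17), (13, 11), (14, 7), (15, 21), (23, 15), (24, 5)])
v25: WRITE a=2  (a history now [(1, 8), (2, 5), (7, 0), (11, 9), (12, 17), (13, 11), (14, 7), (15, 21), (23, 15), (24, 5), (25, 2)])
v26: WRITE a=1  (a history now [(1, 8), (2, 5), (7, 0), (11, 9), (12, 17), (13, 11), (14, 7), (15, 21), (23, 15), (24, 5), (25, 2), (26, 1)])
v27: WRITE b=16  (b history now [(3, 14), (4, 9), (5, 12), (6, 15), (8, 1), (9, 18), (10, 10), (16, 6), (17, 1), (18, 2), (19, 5), (20, 3), (21, 20), (22, 3), (27, 16)])
v28: WRITE b=9  (b history now [(3, 14), (4, 9), (5, 12), (6, 15), (8, 1), (9, 18), (10, 10), (16, 6), (17, 1), (18, 2), (19, 5), (20, 3), (21, 20), (22, 3), (27, 16), (28, 9)])
Read results in order: ['9', '15', 'NONE', '18']
NONE count = 1

Answer: 1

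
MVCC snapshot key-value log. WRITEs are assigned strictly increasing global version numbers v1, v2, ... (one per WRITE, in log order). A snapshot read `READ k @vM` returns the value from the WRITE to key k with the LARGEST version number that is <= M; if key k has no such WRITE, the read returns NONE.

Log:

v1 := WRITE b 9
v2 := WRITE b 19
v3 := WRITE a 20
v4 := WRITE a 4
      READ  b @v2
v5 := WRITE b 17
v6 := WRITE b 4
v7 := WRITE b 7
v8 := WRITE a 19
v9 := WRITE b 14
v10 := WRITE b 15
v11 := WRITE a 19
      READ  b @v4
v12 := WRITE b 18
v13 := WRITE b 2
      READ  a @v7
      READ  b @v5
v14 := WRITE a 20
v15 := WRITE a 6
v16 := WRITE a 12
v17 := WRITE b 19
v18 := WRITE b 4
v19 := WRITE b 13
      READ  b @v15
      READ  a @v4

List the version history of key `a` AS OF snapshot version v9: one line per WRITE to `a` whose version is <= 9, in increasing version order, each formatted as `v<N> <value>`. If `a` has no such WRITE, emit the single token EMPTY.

Answer: v3 20
v4 4
v8 19

Derivation:
Scan writes for key=a with version <= 9:
  v1 WRITE b 9 -> skip
  v2 WRITE b 19 -> skip
  v3 WRITE a 20 -> keep
  v4 WRITE a 4 -> keep
  v5 WRITE b 17 -> skip
  v6 WRITE b 4 -> skip
  v7 WRITE b 7 -> skip
  v8 WRITE a 19 -> keep
  v9 WRITE b 14 -> skip
  v10 WRITE b 15 -> skip
  v11 WRITE a 19 -> drop (> snap)
  v12 WRITE b 18 -> skip
  v13 WRITE b 2 -> skip
  v14 WRITE a 20 -> drop (> snap)
  v15 WRITE a 6 -> drop (> snap)
  v16 WRITE a 12 -> drop (> snap)
  v17 WRITE b 19 -> skip
  v18 WRITE b 4 -> skip
  v19 WRITE b 13 -> skip
Collected: [(3, 20), (4, 4), (8, 19)]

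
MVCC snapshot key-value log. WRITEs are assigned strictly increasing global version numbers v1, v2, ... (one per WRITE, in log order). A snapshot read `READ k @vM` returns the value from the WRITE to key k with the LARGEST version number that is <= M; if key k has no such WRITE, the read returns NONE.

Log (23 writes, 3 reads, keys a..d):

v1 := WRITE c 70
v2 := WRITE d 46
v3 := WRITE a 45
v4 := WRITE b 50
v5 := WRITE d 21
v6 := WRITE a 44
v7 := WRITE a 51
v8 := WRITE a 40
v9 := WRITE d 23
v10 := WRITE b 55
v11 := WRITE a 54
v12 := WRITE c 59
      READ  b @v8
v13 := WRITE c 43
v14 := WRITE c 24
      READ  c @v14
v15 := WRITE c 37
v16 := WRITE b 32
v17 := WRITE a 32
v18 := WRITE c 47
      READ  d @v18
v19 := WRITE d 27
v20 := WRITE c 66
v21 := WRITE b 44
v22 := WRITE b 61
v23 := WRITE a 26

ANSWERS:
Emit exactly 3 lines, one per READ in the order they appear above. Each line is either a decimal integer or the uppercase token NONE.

v1: WRITE c=70  (c history now [(1, 70)])
v2: WRITE d=46  (d history now [(2, 46)])
v3: WRITE a=45  (a history now [(3, 45)])
v4: WRITE b=50  (b history now [(4, 50)])
v5: WRITE d=21  (d history now [(2, 46), (5, 21)])
v6: WRITE a=44  (a history now [(3, 45), (6, 44)])
v7: WRITE a=51  (a history now [(3, 45), (6, 44), (7, 51)])
v8: WRITE a=40  (a history now [(3, 45), (6, 44), (7, 51), (8, 40)])
v9: WRITE d=23  (d history now [(2, 46), (5, 21), (9, 23)])
v10: WRITE b=55  (b history now [(4, 50), (10, 55)])
v11: WRITE a=54  (a history now [(3, 45), (6, 44), (7, 51), (8, 40), (11, 54)])
v12: WRITE c=59  (c history now [(1, 70), (12, 59)])
READ b @v8: history=[(4, 50), (10, 55)] -> pick v4 -> 50
v13: WRITE c=43  (c history now [(1, 70), (12, 59), (13, 43)])
v14: WRITE c=24  (c history now [(1, 70), (12, 59), (13, 43), (14, 24)])
READ c @v14: history=[(1, 70), (12, 59), (13, 43), (14, 24)] -> pick v14 -> 24
v15: WRITE c=37  (c history now [(1, 70), (12, 59), (13, 43), (14, 24), (15, 37)])
v16: WRITE b=32  (b history now [(4, 50), (10, 55), (16, 32)])
v17: WRITE a=32  (a history now [(3, 45), (6, 44), (7, 51), (8, 40), (11, 54), (17, 32)])
v18: WRITE c=47  (c history now [(1, 70), (12, 59), (13, 43), (14, 24), (15, 37), (18, 47)])
READ d @v18: history=[(2, 46), (5, 21), (9, 23)] -> pick v9 -> 23
v19: WRITE d=27  (d history now [(2, 46), (5, 21), (9, 23), (19, 27)])
v20: WRITE c=66  (c history now [(1, 70), (12, 59), (13, 43), (14, 24), (15, 37), (18, 47), (20, 66)])
v21: WRITE b=44  (b history now [(4, 50), (10, 55), (16, 32), (21, 44)])
v22: WRITE b=61  (b history now [(4, 50), (10, 55), (16, 32), (21, 44), (22, 61)])
v23: WRITE a=26  (a history now [(3, 45), (6, 44), (7, 51), (8, 40), (11, 54), (17, 32), (23, 26)])

Answer: 50
24
23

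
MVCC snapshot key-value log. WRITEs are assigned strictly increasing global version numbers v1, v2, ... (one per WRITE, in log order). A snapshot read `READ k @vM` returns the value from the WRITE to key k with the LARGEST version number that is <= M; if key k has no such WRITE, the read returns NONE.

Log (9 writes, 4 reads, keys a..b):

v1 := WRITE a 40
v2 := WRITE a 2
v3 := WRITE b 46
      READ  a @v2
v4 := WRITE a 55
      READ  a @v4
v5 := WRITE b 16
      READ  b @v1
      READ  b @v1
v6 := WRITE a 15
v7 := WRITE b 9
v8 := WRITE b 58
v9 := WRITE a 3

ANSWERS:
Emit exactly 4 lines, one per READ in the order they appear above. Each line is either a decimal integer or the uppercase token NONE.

Answer: 2
55
NONE
NONE

Derivation:
v1: WRITE a=40  (a history now [(1, 40)])
v2: WRITE a=2  (a history now [(1, 40), (2, 2)])
v3: WRITE b=46  (b history now [(3, 46)])
READ a @v2: history=[(1, 40), (2, 2)] -> pick v2 -> 2
v4: WRITE a=55  (a history now [(1, 40), (2, 2), (4, 55)])
READ a @v4: history=[(1, 40), (2, 2), (4, 55)] -> pick v4 -> 55
v5: WRITE b=16  (b history now [(3, 46), (5, 16)])
READ b @v1: history=[(3, 46), (5, 16)] -> no version <= 1 -> NONE
READ b @v1: history=[(3, 46), (5, 16)] -> no version <= 1 -> NONE
v6: WRITE a=15  (a history now [(1, 40), (2, 2), (4, 55), (6, 15)])
v7: WRITE b=9  (b history now [(3, 46), (5, 16), (7, 9)])
v8: WRITE b=58  (b history now [(3, 46), (5, 16), (7, 9), (8, 58)])
v9: WRITE a=3  (a history now [(1, 40), (2, 2), (4, 55), (6, 15), (9, 3)])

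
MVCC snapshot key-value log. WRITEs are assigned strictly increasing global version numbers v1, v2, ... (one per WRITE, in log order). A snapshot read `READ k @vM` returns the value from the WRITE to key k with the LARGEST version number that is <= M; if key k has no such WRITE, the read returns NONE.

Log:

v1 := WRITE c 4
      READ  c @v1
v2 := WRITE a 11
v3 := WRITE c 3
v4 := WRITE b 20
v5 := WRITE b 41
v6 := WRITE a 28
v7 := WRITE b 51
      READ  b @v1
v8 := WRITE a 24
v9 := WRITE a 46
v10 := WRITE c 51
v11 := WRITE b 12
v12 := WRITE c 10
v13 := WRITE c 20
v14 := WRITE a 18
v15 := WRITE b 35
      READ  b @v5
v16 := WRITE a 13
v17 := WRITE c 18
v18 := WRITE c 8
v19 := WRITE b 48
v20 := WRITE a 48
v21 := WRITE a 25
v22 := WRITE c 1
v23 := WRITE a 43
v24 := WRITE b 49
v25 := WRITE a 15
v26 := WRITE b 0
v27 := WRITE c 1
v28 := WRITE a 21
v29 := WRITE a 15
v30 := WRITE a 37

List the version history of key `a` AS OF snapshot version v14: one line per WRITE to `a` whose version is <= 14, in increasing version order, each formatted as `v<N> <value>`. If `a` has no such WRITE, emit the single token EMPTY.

Scan writes for key=a with version <= 14:
  v1 WRITE c 4 -> skip
  v2 WRITE a 11 -> keep
  v3 WRITE c 3 -> skip
  v4 WRITE b 20 -> skip
  v5 WRITE b 41 -> skip
  v6 WRITE a 28 -> keep
  v7 WRITE b 51 -> skip
  v8 WRITE a 24 -> keep
  v9 WRITE a 46 -> keep
  v10 WRITE c 51 -> skip
  v11 WRITE b 12 -> skip
  v12 WRITE c 10 -> skip
  v13 WRITE c 20 -> skip
  v14 WRITE a 18 -> keep
  v15 WRITE b 35 -> skip
  v16 WRITE a 13 -> drop (> snap)
  v17 WRITE c 18 -> skip
  v18 WRITE c 8 -> skip
  v19 WRITE b 48 -> skip
  v20 WRITE a 48 -> drop (> snap)
  v21 WRITE a 25 -> drop (> snap)
  v22 WRITE c 1 -> skip
  v23 WRITE a 43 -> drop (> snap)
  v24 WRITE b 49 -> skip
  v25 WRITE a 15 -> drop (> snap)
  v26 WRITE b 0 -> skip
  v27 WRITE c 1 -> skip
  v28 WRITE a 21 -> drop (> snap)
  v29 WRITE a 15 -> drop (> snap)
  v30 WRITE a 37 -> drop (> snap)
Collected: [(2, 11), (6, 28), (8, 24), (9, 46), (14, 18)]

Answer: v2 11
v6 28
v8 24
v9 46
v14 18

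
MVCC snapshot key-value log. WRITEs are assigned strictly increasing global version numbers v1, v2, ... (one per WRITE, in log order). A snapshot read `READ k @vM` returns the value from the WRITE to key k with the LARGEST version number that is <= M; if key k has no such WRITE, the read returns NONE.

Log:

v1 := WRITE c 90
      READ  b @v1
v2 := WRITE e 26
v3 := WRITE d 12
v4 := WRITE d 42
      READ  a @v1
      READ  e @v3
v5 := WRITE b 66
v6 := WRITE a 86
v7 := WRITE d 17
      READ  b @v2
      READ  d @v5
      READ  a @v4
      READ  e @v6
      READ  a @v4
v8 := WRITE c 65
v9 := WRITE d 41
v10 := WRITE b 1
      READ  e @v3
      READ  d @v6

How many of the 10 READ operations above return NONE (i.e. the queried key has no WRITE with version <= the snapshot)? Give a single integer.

v1: WRITE c=90  (c history now [(1, 90)])
READ b @v1: history=[] -> no version <= 1 -> NONE
v2: WRITE e=26  (e history now [(2, 26)])
v3: WRITE d=12  (d history now [(3, 12)])
v4: WRITE d=42  (d history now [(3, 12), (4, 42)])
READ a @v1: history=[] -> no version <= 1 -> NONE
READ e @v3: history=[(2, 26)] -> pick v2 -> 26
v5: WRITE b=66  (b history now [(5, 66)])
v6: WRITE a=86  (a history now [(6, 86)])
v7: WRITE d=17  (d history now [(3, 12), (4, 42), (7, 17)])
READ b @v2: history=[(5, 66)] -> no version <= 2 -> NONE
READ d @v5: history=[(3, 12), (4, 42), (7, 17)] -> pick v4 -> 42
READ a @v4: history=[(6, 86)] -> no version <= 4 -> NONE
READ e @v6: history=[(2, 26)] -> pick v2 -> 26
READ a @v4: history=[(6, 86)] -> no version <= 4 -> NONE
v8: WRITE c=65  (c history now [(1, 90), (8, 65)])
v9: WRITE d=41  (d history now [(3, 12), (4, 42), (7, 17), (9, 41)])
v10: WRITE b=1  (b history now [(5, 66), (10, 1)])
READ e @v3: history=[(2, 26)] -> pick v2 -> 26
READ d @v6: history=[(3, 12), (4, 42), (7, 17), (9, 41)] -> pick v4 -> 42
Read results in order: ['NONE', 'NONE', '26', 'NONE', '42', 'NONE', '26', 'NONE', '26', '42']
NONE count = 5

Answer: 5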